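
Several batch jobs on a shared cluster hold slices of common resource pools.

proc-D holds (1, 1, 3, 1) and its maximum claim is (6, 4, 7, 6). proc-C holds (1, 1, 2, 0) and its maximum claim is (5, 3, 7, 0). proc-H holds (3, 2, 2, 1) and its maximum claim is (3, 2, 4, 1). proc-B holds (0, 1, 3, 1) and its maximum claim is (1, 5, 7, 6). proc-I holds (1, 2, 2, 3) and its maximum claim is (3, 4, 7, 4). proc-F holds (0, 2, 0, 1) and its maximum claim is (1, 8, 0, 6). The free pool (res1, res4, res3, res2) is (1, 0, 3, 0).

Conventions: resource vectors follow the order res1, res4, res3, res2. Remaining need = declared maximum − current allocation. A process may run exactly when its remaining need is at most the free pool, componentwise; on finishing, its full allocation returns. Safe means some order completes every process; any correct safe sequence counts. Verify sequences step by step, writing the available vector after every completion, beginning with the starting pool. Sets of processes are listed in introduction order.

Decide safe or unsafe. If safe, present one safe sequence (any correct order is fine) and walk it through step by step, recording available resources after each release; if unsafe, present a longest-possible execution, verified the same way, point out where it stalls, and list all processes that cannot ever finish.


The state is UNSAFE.
Key observation: once proc-H, proc-C, proc-I finish, the pool peaks at (6, 5, 9, 4) — and every remaining process still needs more res2 than that.
The run proc-H, proc-C, proc-I cannot be extended any further. Walking it through:
  pool = (1, 0, 3, 0)
  run proc-H (needs (0, 0, 2, 0), free (1, 0, 3, 0)); after release of (3, 2, 2, 1) the pool is (4, 2, 5, 1)
  run proc-C (needs (4, 2, 5, 0), free (4, 2, 5, 1)); after release of (1, 1, 2, 0) the pool is (5, 3, 7, 1)
  run proc-I (needs (2, 2, 5, 1), free (5, 3, 7, 1)); after release of (1, 2, 2, 3) the pool is (6, 5, 9, 4)
  proc-D cannot run: need (5, 3, 4, 5) vs free (6, 5, 9, 4) (insufficient res2)
  proc-B cannot run: need (1, 4, 4, 5) vs free (6, 5, 9, 4) (insufficient res2)
  proc-F cannot run: need (1, 6, 0, 5) vs free (6, 5, 9, 4) (insufficient res4 and res2)
Permanently blocked: proc-D, proc-B and proc-F.


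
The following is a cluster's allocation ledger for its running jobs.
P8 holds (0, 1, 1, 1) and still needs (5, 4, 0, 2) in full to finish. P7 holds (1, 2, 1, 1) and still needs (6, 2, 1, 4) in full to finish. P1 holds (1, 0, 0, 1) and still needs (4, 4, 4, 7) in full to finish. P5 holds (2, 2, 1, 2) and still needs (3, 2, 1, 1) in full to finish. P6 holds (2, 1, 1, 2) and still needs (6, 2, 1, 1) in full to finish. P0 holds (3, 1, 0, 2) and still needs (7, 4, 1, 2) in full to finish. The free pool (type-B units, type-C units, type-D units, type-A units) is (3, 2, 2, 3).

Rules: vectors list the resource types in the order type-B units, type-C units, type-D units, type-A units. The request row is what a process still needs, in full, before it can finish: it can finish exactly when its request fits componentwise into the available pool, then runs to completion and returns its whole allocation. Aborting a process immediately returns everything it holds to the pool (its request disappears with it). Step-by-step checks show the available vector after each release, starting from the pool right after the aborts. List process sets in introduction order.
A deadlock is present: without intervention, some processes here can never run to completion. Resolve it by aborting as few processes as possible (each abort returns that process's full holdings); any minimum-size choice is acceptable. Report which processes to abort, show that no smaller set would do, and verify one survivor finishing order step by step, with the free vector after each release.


Abort P7.
Key observation: P6 could never have finished before the abort; with (1, 2, 1, 1) returned by P7, it fits at step 2.
Minimality: the empty abort set fails — the state is deadlocked as it stands.
Survivors finish in the order: P5, P6, P0, P1, P8. Check, step by step (pool after the aborts first):
  pool = (4, 4, 3, 4)
  P5 needs (3, 2, 1, 1) <= (4, 4, 3, 4) -> finishes; pool += (2, 2, 1, 2) = (6, 6, 4, 6)
  P6 needs (6, 2, 1, 1) <= (6, 6, 4, 6) -> finishes; pool += (2, 1, 1, 2) = (8, 7, 5, 8)
  P0 needs (7, 4, 1, 2) <= (8, 7, 5, 8) -> finishes; pool += (3, 1, 0, 2) = (11, 8, 5, 10)
  P1 needs (4, 4, 4, 7) <= (11, 8, 5, 10) -> finishes; pool += (1, 0, 0, 1) = (12, 8, 5, 11)
  P8 needs (5, 4, 0, 2) <= (12, 8, 5, 11) -> finishes; pool += (0, 1, 1, 1) = (12, 9, 6, 12)


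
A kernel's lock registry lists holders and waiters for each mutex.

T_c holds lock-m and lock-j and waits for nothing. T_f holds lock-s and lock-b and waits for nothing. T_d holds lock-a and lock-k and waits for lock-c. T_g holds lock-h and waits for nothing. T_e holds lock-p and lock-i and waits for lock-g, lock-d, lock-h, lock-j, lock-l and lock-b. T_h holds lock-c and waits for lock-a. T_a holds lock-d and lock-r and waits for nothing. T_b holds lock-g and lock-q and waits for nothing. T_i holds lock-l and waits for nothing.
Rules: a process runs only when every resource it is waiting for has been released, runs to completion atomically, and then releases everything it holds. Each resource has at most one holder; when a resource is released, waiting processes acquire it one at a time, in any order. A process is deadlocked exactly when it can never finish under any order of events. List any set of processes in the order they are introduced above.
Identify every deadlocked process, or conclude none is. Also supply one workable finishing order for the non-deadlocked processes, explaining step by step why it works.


Deadlocked set: T_d and T_h.
Key observation: the knot is the closed ring of waits T_d -> T_h -> T_d; no other process is dragged down with it.
One completion order for the rest: T_i, T_f, T_c, T_b, T_a, T_g, T_e.
Walking it through:
  T_i waits on nothing -> runs at once and releases lock-l
  T_f waits on nothing -> runs at once and releases lock-s and lock-b
  T_c waits on nothing -> runs at once and releases lock-m and lock-j
  T_b waits on nothing -> runs at once and releases lock-g and lock-q
  T_a waits on nothing -> runs at once and releases lock-d and lock-r
  T_g waits on nothing -> runs at once and releases lock-h
  T_e: everything it awaited (lock-g, lock-d, lock-h, lock-j, lock-l and lock-b) is free; runs, freeing lock-p and lock-i


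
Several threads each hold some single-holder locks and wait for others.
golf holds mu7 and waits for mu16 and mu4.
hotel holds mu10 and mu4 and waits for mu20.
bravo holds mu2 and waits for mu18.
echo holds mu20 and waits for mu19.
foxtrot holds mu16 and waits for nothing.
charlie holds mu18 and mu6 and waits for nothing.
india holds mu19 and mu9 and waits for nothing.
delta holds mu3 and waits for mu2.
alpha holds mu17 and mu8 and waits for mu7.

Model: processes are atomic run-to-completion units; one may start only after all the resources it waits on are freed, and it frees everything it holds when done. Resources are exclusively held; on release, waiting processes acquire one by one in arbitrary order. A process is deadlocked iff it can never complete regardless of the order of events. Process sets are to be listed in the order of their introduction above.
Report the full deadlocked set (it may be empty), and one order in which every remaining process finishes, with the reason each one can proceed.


The deadlocked set is empty.
Key observation: every chain of waits terminates; starting from the processes that wait on nothing, all the rest unlock in turn.
One completion order for the rest: india, charlie, echo, hotel, foxtrot, golf, bravo, delta, alpha.
Verifying each step:
  run india (it waits on nothing); releases mu19 and mu9
  run charlie (it waits on nothing); releases mu18 and mu6
  run echo (all its waits — mu19 — are resolved); releases mu20
  run hotel (all its waits — mu20 — are resolved); releases mu10 and mu4
  run foxtrot (it waits on nothing); releases mu16
  run golf (all its waits — mu16 and mu4 — are resolved); releases mu7
  run bravo (all its waits — mu18 — are resolved); releases mu2
  run delta (all its waits — mu2 — are resolved); releases mu3
  run alpha (all its waits — mu7 — are resolved); releases mu17 and mu8


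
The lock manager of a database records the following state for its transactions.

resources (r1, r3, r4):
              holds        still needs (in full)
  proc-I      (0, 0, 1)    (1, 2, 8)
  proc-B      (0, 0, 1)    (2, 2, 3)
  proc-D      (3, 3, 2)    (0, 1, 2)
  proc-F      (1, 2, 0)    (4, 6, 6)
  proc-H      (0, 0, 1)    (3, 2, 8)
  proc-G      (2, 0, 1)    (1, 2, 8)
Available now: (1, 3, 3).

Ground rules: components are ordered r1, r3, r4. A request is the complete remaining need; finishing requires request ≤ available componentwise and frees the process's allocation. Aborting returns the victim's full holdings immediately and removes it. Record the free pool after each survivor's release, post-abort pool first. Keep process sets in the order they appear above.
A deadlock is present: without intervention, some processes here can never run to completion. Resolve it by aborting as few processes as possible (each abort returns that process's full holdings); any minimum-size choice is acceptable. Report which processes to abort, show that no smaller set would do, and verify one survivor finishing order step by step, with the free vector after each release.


Abort proc-I and proc-G.
Key observation: the returned (2, 0, 2) from proc-I and proc-G is what brings proc-H — unrunnable before, under any order — into play at step 3.
Minimality, checking each single-abort alternative: proc-I alone leaves proc-H blocked (short on r4); proc-B alone leaves proc-I blocked (short on r4); proc-D alone leaves proc-I blocked (short on r4); proc-F alone leaves proc-I blocked (short on r4); proc-H alone leaves proc-I blocked (short on r4); proc-G alone leaves proc-I blocked (short on r4).
The survivors complete as proc-D, proc-B, proc-H, proc-F. Step-by-step check (starting from the post-abort pool):
  pool = (3, 3, 5)
  run proc-D (needs (0, 1, 2), free (3, 3, 5)); after release of (3, 3, 2) the pool is (6, 6, 7)
  run proc-B (needs (2, 2, 3), free (6, 6, 7)); after release of (0, 0, 1) the pool is (6, 6, 8)
  run proc-H (needs (3, 2, 8), free (6, 6, 8)); after release of (0, 0, 1) the pool is (6, 6, 9)
  run proc-F (needs (4, 6, 6), free (6, 6, 9)); after release of (1, 2, 0) the pool is (7, 8, 9)


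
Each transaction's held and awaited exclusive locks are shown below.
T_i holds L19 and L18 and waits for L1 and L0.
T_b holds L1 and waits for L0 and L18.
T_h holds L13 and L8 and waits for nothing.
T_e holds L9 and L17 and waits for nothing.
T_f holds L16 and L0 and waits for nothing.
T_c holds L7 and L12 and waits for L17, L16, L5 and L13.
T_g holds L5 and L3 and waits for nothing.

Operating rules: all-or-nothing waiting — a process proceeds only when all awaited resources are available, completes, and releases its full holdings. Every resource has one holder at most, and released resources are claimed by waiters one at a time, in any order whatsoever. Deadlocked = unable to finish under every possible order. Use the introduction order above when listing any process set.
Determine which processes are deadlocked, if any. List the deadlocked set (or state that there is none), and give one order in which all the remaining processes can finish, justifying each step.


Deadlocked set: T_i and T_b.
Key observation: T_i -> T_b -> T_i is a circular wait — nothing in it can go first; no other process is dragged down with it.
One completion order for the rest: T_e, T_f, T_g, T_h, T_c.
Verifying each step:
  run T_e (it waits on nothing); releases L9 and L17
  run T_f (it waits on nothing); releases L16 and L0
  run T_g (it waits on nothing); releases L5 and L3
  run T_h (it waits on nothing); releases L13 and L8
  run T_c (all its waits — L17, L16, L5 and L13 — are resolved); releases L7 and L12


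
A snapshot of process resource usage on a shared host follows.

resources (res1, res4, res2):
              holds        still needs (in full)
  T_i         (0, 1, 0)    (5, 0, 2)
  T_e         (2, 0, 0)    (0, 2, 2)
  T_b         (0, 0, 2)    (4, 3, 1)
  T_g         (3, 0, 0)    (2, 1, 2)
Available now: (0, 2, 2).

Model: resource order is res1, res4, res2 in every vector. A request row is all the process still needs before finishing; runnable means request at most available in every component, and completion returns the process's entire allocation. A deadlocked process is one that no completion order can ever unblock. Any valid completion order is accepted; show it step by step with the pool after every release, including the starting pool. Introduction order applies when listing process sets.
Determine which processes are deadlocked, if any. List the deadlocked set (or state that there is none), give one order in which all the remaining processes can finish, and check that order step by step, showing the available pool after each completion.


The deadlocked set is empty.
Key observation: there is always a runnable process — T_e first — so the state unwinds completely.
A valid finishing order for the others: T_e, T_g, T_i, T_b. Verifying each step:
  pool = (0, 2, 2)
  run T_e (needs (0, 2, 2), free (0, 2, 2)); after release of (2, 0, 0) the pool is (2, 2, 2)
  run T_g (needs (2, 1, 2), free (2, 2, 2)); after release of (3, 0, 0) the pool is (5, 2, 2)
  run T_i (needs (5, 0, 2), free (5, 2, 2)); after release of (0, 1, 0) the pool is (5, 3, 2)
  run T_b (needs (4, 3, 1), free (5, 3, 2)); after release of (0, 0, 2) the pool is (5, 3, 4)


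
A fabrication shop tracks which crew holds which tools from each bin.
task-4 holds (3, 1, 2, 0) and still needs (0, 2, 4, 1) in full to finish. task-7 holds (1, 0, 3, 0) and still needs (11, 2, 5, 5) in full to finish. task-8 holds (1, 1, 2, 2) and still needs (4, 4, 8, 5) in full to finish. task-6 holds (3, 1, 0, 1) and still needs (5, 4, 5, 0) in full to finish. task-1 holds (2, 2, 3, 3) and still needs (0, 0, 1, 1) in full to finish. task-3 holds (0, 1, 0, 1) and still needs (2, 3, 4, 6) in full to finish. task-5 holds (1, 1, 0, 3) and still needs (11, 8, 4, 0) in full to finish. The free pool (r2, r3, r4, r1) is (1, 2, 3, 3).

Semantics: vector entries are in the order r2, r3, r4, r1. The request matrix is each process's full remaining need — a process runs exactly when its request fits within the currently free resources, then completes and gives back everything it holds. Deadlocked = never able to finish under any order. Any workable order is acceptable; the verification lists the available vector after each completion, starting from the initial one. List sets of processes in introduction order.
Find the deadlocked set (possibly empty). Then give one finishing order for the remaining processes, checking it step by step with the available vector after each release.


The deadlocked set is task-7 and task-5.
Key observation: once task-1, task-4, task-8, task-6, task-3 finish, the pool peaks at (10, 8, 10, 10) — and every remaining process still needs more r2 than that.
The rest can finish in the order task-1, task-4, task-8, task-6, task-3. Verifying each step:
  pool = (1, 2, 3, 3)
  task-1 needs (0, 0, 1, 1) <= (1, 2, 3, 3) -> finishes; pool += (2, 2, 3, 3) = (3, 4, 6, 6)
  task-4 needs (0, 2, 4, 1) <= (3, 4, 6, 6) -> finishes; pool += (3, 1, 2, 0) = (6, 5, 8, 6)
  task-8 needs (4, 4, 8, 5) <= (6, 5, 8, 6) -> finishes; pool += (1, 1, 2, 2) = (7, 6, 10, 8)
  task-6 needs (5, 4, 5, 0) <= (7, 6, 10, 8) -> finishes; pool += (3, 1, 0, 1) = (10, 7, 10, 9)
  task-3 needs (2, 3, 4, 6) <= (10, 7, 10, 9) -> finishes; pool += (0, 1, 0, 1) = (10, 8, 10, 10)
The blocked processes can never fit:
  task-7 cannot run: need (11, 2, 5, 5) vs free (10, 8, 10, 10) (insufficient r2)
  task-5 cannot run: need (11, 8, 4, 0) vs free (10, 8, 10, 10) (insufficient r2)


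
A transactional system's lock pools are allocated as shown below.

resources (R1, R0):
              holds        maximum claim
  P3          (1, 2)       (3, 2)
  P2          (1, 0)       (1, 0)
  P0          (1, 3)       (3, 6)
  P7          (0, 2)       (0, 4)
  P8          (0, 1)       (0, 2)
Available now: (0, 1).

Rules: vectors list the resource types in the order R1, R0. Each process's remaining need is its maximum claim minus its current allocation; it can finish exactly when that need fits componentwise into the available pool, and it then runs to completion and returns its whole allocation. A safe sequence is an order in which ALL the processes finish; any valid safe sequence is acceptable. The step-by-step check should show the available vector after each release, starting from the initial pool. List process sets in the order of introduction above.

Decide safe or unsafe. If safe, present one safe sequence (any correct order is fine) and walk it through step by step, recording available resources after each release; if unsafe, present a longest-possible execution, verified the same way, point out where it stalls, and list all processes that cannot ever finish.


UNSAFE — no complete ordering exists.
Key observation: no order helps: past P2, P8, P7, the free pool tops out at (1, 4), below what each blocked process needs in R1.
A maximal execution: P2, P8, P7 — then nothing else fits. Verifying each step:
  pool = (0, 1)
  run P2 (needs (0, 0), free (0, 1)); after release of (1, 0) the pool is (1, 1)
  run P8 (needs (0, 1), free (1, 1)); after release of (0, 1) the pool is (1, 2)
  run P7 (needs (0, 2), free (1, 2)); after release of (0, 2) the pool is (1, 4)
  P3 cannot run: need (2, 0) vs free (1, 4) (insufficient R1)
  P0 cannot run: need (2, 3) vs free (1, 4) (insufficient R1)
Processes that can never finish: P3 and P0.


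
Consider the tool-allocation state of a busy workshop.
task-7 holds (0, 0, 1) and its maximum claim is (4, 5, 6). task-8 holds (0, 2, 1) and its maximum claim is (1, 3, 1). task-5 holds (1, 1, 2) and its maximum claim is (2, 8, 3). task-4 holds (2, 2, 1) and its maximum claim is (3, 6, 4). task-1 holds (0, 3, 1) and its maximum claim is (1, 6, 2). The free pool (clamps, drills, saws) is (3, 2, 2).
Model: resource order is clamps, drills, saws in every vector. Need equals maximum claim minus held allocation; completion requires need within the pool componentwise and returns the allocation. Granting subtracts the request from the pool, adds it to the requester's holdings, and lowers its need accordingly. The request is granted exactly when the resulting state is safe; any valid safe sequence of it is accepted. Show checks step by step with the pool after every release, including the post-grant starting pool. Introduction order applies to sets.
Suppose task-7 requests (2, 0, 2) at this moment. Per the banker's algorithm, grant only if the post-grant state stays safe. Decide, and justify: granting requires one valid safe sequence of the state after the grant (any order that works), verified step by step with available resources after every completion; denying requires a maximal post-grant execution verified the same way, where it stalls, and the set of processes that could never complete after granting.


GRANT. The post-grant state is safe; one safe sequence: task-8, task-1, task-5, task-4, task-7.
Key observation: granting shrinks the pool to (1, 2, 0), yet task-8 still fits and the chain goes through.
Verifying the post-grant state step by step:
  pool = (1, 2, 0)
  run task-8 (needs (1, 1, 0), free (1, 2, 0)); after release of (0, 2, 1) the pool is (1, 4, 1)
  run task-1 (needs (1, 3, 1), free (1, 4, 1)); after release of (0, 3, 1) the pool is (1, 7, 2)
  run task-5 (needs (1, 7, 1), free (1, 7, 2)); after release of (1, 1, 2) the pool is (2, 8, 4)
  run task-4 (needs (1, 4, 3), free (2, 8, 4)); after release of (2, 2, 1) the pool is (4, 10, 5)
  run task-7 (needs (2, 5, 3), free (4, 10, 5)); after release of (2, 0, 3) the pool is (6, 10, 8)


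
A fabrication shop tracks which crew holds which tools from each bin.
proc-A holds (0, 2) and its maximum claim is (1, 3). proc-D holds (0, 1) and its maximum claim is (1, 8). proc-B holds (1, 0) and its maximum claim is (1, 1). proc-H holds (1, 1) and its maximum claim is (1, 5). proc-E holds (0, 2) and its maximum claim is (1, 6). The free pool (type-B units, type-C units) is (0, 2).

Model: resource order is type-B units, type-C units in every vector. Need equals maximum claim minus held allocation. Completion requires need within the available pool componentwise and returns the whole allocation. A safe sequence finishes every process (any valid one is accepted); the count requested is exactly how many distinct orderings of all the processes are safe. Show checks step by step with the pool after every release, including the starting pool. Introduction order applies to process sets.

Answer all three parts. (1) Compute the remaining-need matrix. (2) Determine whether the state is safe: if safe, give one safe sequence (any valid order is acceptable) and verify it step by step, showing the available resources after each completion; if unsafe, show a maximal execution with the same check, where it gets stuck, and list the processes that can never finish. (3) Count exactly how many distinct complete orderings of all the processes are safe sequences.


(1) Remaining need (order type-B units, type-C units):
  proc-A: (1, 1)
  proc-D: (1, 7)
  proc-B: (0, 1)
  proc-H: (0, 4)
  proc-E: (1, 4)
(2) The state is SAFE; one workable sequence: proc-B, proc-A, proc-H, proc-E, proc-D.
Key observation: at proc-A the run first touches a limit — (1, 1) against (1, 2), exact on a resource it actually requests.
Walking it through:
  pool = (0, 2)
  run proc-B (needs (0, 1), free (0, 2)); after release of (1, 0) the pool is (1, 2)
  run proc-A (needs (1, 1), free (1, 2)); after release of (0, 2) the pool is (1, 4)
  run proc-H (needs (0, 4), free (1, 4)); after release of (1, 1) the pool is (2, 5)
  run proc-E (needs (1, 4), free (2, 5)); after release of (0, 2) the pool is (2, 7)
  run proc-D (needs (1, 7), free (2, 7)); after release of (0, 1) the pool is (2, 8)
(3) The exact count: 2 of the possible complete orderings are safe sequences.


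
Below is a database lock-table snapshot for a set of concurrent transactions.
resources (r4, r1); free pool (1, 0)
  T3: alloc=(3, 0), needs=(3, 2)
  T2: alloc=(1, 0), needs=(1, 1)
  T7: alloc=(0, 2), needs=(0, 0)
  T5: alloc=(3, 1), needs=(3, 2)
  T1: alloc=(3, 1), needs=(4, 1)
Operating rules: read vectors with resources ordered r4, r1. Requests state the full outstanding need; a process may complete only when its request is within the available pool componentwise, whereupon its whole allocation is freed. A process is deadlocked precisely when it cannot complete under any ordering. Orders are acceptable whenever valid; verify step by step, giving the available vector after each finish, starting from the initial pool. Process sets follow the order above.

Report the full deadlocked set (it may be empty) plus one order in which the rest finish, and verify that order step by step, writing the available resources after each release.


The deadlocked set is T3, T5 and T1.
Key observation: no order helps: past T7, T2, the free pool tops out at (2, 2), below what each blocked process needs in r4.
The rest can finish in the order T7, T2. Check, step by step:
  pool = (1, 0)
  T7: need (0, 0) fits (1, 0); releases (0, 2), pool now (1, 2)
  T2: need (1, 1) fits (1, 2); releases (1, 0), pool now (2, 2)
The blocked processes can never fit:
  T3 still needs (3, 2) but only (2, 2) is free — short on r4
  T5 still needs (3, 2) but only (2, 2) is free — short on r4
  T1 still needs (4, 1) but only (2, 2) is free — short on r4


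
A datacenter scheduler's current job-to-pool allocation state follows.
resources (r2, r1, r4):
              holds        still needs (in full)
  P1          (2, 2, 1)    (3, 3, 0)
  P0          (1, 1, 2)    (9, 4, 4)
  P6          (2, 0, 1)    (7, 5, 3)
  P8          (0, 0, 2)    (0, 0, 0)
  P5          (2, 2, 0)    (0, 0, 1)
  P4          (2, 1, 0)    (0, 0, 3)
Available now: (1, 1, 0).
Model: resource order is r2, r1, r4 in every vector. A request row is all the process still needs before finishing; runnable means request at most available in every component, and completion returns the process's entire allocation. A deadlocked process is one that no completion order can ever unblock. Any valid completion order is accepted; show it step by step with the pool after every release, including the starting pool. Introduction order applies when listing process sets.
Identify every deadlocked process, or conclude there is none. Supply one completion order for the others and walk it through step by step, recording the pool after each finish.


No process is deadlocked.
Key observation: P8 can run right away; the returned allocation unlocks the remaining processes in turn.
A valid finishing order for the others: P8, P5, P1, P4, P6, P0. Walking it through:
  pool = (1, 1, 0)
  run P8 (needs (0, 0, 0), free (1, 1, 0)); after release of (0, 0, 2) the pool is (1, 1, 2)
  run P5 (needs (0, 0, 1), free (1, 1, 2)); after release of (2, 2, 0) the pool is (3, 3, 2)
  run P1 (needs (3, 3, 0), free (3, 3, 2)); after release of (2, 2, 1) the pool is (5, 5, 3)
  run P4 (needs (0, 0, 3), free (5, 5, 3)); after release of (2, 1, 0) the pool is (7, 6, 3)
  run P6 (needs (7, 5, 3), free (7, 6, 3)); after release of (2, 0, 1) the pool is (9, 6, 4)
  run P0 (needs (9, 4, 4), free (9, 6, 4)); after release of (1, 1, 2) the pool is (10, 7, 6)


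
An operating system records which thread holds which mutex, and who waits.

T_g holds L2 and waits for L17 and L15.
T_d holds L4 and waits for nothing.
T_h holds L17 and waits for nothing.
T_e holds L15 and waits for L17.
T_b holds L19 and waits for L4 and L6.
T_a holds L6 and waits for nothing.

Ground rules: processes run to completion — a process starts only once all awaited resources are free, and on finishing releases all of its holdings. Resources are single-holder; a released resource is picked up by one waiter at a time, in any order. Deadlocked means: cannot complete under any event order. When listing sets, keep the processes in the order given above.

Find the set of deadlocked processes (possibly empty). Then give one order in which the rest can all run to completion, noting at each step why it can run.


The deadlocked set is empty.
Key observation: although several processes wait, no cycle exists — each chain bottoms out at a free runner.
The rest can finish in the order T_h, T_a, T_d, T_e, T_b, T_g.
Walking it through:
  T_h waits on nothing -> runs at once and releases L17
  T_a waits on nothing -> runs at once and releases L6
  T_d waits on nothing -> runs at once and releases L4
  T_e: everything it awaited (L17) is free; runs, freeing L15
  T_b: everything it awaited (L4 and L6) is free; runs, freeing L19
  T_g: everything it awaited (L17 and L15) is free; runs, freeing L2


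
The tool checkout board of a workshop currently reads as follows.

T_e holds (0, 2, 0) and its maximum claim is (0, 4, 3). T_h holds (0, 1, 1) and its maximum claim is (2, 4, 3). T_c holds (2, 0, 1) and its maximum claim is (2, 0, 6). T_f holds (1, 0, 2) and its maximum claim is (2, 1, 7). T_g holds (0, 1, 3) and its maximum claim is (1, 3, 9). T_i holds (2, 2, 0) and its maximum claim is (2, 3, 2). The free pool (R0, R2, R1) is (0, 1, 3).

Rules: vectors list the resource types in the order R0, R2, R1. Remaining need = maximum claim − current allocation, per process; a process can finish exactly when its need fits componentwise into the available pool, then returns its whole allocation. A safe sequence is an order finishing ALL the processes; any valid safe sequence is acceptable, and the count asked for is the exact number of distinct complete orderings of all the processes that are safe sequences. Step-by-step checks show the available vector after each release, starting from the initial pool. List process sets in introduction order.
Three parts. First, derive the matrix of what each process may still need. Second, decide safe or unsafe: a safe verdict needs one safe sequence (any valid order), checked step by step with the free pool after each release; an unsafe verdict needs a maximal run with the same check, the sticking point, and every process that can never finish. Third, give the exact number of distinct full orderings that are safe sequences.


(1) Remaining need (order R0, R2, R1):
  T_e: (0, 2, 3)
  T_h: (2, 3, 2)
  T_c: (0, 0, 5)
  T_f: (1, 1, 5)
  T_g: (1, 2, 6)
  T_i: (0, 1, 2)
(2) UNSAFE.
Key observation: once T_i, T_h, T_e finish, the pool peaks at (2, 6, 4) — and every remaining process still needs more R1 than that.
Going as far as possible: T_i, T_h, T_e; after that, nothing fits. Verifying each step:
  pool = (0, 1, 3)
  T_i: need (0, 1, 2) fits (0, 1, 3); releases (2, 2, 0), pool now (2, 3, 3)
  T_h: need (2, 3, 2) fits (2, 3, 3); releases (0, 1, 1), pool now (2, 4, 4)
  T_e: need (0, 2, 3) fits (2, 4, 4); releases (0, 2, 0), pool now (2, 6, 4)
  T_c still needs (0, 0, 5) but only (2, 6, 4) is free — short on R1
  T_f still needs (1, 1, 5) but only (2, 6, 4) is free — short on R1
  T_g still needs (1, 2, 6) but only (2, 6, 4) is free — short on R1
Never able to finish: T_c, T_f and T_g.
(3) The exact count: 0 of the possible complete orderings are safe sequences.


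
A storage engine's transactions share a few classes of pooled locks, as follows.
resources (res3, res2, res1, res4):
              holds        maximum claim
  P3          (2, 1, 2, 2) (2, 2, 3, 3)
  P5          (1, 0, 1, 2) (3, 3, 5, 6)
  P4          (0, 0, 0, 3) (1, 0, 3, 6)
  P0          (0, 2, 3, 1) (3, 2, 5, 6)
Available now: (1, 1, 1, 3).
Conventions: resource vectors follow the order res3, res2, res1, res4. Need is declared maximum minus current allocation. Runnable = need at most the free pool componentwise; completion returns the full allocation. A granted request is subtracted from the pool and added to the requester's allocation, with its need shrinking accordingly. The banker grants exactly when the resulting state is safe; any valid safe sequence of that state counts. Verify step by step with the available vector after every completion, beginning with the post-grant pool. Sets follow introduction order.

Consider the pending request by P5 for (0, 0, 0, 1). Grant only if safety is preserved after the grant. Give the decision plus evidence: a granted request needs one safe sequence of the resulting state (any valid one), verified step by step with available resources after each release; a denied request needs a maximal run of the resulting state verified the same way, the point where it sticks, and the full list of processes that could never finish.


GRANT — the state after the grant stays safe, e.g. via P3, P4, P0, P5.
Key observation: with (1, 1, 1, 2) left after the transfer, P3 can run at once — the state stays safe.
Verifying the post-grant state step by step:
  pool = (1, 1, 1, 2)
  P3: need (0, 1, 1, 1) fits (1, 1, 1, 2); releases (2, 1, 2, 2), pool now (3, 2, 3, 4)
  P4: need (1, 0, 3, 3) fits (3, 2, 3, 4); releases (0, 0, 0, 3), pool now (3, 2, 3, 7)
  P0: need (3, 0, 2, 5) fits (3, 2, 3, 7); releases (0, 2, 3, 1), pool now (3, 4, 6, 8)
  P5: need (2, 3, 4, 3) fits (3, 4, 6, 8); releases (1, 0, 1, 3), pool now (4, 4, 7, 11)


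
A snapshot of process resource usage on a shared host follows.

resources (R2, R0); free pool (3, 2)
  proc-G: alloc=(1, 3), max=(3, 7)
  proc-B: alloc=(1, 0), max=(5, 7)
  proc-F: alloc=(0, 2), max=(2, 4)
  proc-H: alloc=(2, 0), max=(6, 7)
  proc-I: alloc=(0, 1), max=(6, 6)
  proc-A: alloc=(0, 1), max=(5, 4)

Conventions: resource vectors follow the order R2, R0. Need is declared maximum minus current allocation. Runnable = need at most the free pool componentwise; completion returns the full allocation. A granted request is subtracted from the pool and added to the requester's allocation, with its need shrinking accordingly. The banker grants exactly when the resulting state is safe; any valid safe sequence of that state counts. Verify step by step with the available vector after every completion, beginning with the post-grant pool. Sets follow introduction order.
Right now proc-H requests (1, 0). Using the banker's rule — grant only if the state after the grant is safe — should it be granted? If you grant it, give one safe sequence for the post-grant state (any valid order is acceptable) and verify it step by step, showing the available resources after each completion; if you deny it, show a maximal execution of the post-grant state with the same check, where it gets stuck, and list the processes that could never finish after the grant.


GRANT. The post-grant state is safe; one safe sequence: proc-F, proc-G, proc-H, proc-A, proc-I, proc-B.
Key observation: granting shrinks the pool to (2, 2), yet proc-F still fits and the chain goes through.
Check on the post-grant state, step by step:
  pool = (2, 2)
  run proc-F (needs (2, 2), free (2, 2)); after release of (0, 2) the pool is (2, 4)
  run proc-G (needs (2, 4), free (2, 4)); after release of (1, 3) the pool is (3, 7)
  run proc-H (needs (3, 7), free (3, 7)); after release of (3, 0) the pool is (6, 7)
  run proc-A (needs (5, 3), free (6, 7)); after release of (0, 1) the pool is (6, 8)
  run proc-I (needs (6, 5), free (6, 8)); after release of (0, 1) the pool is (6, 9)
  run proc-B (needs (4, 7), free (6, 9)); after release of (1, 0) the pool is (7, 9)


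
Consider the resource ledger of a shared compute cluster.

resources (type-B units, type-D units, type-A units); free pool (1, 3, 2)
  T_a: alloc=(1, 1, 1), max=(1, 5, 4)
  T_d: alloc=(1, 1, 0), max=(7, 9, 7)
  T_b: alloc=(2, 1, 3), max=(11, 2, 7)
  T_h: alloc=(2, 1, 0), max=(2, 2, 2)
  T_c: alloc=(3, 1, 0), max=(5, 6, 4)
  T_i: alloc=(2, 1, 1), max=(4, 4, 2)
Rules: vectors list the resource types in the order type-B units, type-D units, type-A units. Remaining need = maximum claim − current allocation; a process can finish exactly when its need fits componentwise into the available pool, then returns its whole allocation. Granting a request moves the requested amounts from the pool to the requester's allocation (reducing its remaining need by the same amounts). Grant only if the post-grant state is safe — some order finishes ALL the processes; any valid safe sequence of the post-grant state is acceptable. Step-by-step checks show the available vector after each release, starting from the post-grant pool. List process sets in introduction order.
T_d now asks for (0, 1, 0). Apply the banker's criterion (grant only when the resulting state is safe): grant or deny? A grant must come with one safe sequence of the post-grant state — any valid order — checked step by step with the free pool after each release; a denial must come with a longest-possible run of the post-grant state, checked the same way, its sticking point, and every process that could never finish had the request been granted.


GRANT — the state after the grant stays safe, e.g. via T_h, T_i, T_a, T_c, T_b, T_d.
Key observation: even at the reduced pool (1, 2, 2), T_h fits immediately, so safety survives the grant.
Verifying the post-grant state step by step:
  pool = (1, 2, 2)
  run T_h (needs (0, 1, 2), free (1, 2, 2)); after release of (2, 1, 0) the pool is (3, 3, 2)
  run T_i (needs (2, 3, 1), free (3, 3, 2)); after release of (2, 1, 1) the pool is (5, 4, 3)
  run T_a (needs (0, 4, 3), free (5, 4, 3)); after release of (1, 1, 1) the pool is (6, 5, 4)
  run T_c (needs (2, 5, 4), free (6, 5, 4)); after release of (3, 1, 0) the pool is (9, 6, 4)
  run T_b (needs (9, 1, 4), free (9, 6, 4)); after release of (2, 1, 3) the pool is (11, 7, 7)
  run T_d (needs (6, 7, 7), free (11, 7, 7)); after release of (1, 2, 0) the pool is (12, 9, 7)


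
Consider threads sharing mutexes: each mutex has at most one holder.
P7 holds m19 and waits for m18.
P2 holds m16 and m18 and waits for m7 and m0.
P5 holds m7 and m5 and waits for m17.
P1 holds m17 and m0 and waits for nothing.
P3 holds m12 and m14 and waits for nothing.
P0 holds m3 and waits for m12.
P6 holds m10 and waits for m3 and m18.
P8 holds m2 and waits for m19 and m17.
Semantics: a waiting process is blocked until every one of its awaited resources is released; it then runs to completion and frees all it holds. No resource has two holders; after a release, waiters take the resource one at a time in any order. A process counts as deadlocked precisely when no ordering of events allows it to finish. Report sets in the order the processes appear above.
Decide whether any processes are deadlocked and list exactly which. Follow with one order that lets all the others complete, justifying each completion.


The deadlocked set is empty.
Key observation: the wait relation is loop-free; peeling off processes with no waits unwinds the whole state.
A valid finishing order for the others: P1, P5, P3, P2, P0, P6, P7, P8.
Check, step by step:
  P1: no waits; runs immediately, freeing m17 and m0
  P5 waits on m17 — all released -> runs and releases m7 and m5
  P3: no waits; runs immediately, freeing m12 and m14
  P2 waits on m7 and m0 — all released -> runs and releases m16 and m18
  P0 waits on m12 — all released -> runs and releases m3
  P6 waits on m3 and m18 — all released -> runs and releases m10
  P7 waits on m18 — all released -> runs and releases m19
  P8 waits on m19 and m17 — all released -> runs and releases m2


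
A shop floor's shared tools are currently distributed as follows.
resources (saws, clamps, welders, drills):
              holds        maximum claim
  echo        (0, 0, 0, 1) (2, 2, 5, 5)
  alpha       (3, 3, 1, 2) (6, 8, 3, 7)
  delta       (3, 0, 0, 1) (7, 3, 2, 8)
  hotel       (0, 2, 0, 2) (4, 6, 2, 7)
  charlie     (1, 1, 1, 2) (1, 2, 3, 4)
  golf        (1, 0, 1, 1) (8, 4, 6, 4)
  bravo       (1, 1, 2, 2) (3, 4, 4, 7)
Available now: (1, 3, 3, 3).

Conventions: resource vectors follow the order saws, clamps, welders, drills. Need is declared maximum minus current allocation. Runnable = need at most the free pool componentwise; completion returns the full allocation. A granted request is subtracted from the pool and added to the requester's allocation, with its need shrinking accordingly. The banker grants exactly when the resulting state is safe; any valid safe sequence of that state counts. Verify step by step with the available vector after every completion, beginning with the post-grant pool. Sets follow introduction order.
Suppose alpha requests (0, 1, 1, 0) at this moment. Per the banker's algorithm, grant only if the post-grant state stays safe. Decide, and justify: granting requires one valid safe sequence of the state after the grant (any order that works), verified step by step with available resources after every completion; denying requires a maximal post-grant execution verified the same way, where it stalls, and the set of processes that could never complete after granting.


GRANT: granting preserves safety; a valid post-grant sequence is charlie, bravo, alpha, delta, echo, hotel, golf.
Key observation: the grant leaves (1, 2, 2, 3) free — enough for charlie, whose release restarts the cascade.
Step-by-step check of the post-grant state:
  pool = (1, 2, 2, 3)
  charlie: need (0, 1, 2, 2) fits (1, 2, 2, 3); releases (1, 1, 1, 2), pool now (2, 3, 3, 5)
  bravo: need (2, 3, 2, 5) fits (2, 3, 3, 5); releases (1, 1, 2, 2), pool now (3, 4, 5, 7)
  alpha: need (3, 4, 1, 5) fits (3, 4, 5, 7); releases (3, 4, 2, 2), pool now (6, 8, 7, 9)
  delta: need (4, 3, 2, 7) fits (6, 8, 7, 9); releases (3, 0, 0, 1), pool now (9, 8, 7, 10)
  echo: need (2, 2, 5, 4) fits (9, 8, 7, 10); releases (0, 0, 0, 1), pool now (9, 8, 7, 11)
  hotel: need (4, 4, 2, 5) fits (9, 8, 7, 11); releases (0, 2, 0, 2), pool now (9, 10, 7, 13)
  golf: need (7, 4, 5, 3) fits (9, 10, 7, 13); releases (1, 0, 1, 1), pool now (10, 10, 8, 14)


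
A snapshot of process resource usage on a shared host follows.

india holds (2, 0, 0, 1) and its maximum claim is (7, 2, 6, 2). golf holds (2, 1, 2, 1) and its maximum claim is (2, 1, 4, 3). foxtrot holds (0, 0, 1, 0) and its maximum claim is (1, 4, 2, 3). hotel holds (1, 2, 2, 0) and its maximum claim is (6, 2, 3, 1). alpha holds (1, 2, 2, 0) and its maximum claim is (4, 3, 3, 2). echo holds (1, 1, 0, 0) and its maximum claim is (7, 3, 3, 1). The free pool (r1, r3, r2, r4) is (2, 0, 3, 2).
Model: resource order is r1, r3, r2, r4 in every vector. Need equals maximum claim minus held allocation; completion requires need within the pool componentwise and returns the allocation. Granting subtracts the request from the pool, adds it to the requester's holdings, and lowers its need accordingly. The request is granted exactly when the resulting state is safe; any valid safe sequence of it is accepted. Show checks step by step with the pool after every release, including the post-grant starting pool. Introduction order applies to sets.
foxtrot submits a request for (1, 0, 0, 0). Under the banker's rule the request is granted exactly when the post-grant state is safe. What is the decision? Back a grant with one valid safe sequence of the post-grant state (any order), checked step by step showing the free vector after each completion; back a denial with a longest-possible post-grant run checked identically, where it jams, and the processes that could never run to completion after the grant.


DENY. Granting would leave the state unsafe.
Key observation: after golf, alpha the pool peaks at (4, 3, 7, 3), and each blocked process is short somewhere: india on r1; foxtrot on r3; hotel on r1; echo on r1.
On the post-grant state, golf, alpha is a maximal run — nothing extends it. Walking it through:
  pool = (1, 0, 3, 2)
  golf needs (0, 0, 2, 2) <= (1, 0, 3, 2) -> finishes; pool += (2, 1, 2, 1) = (3, 1, 5, 3)
  alpha needs (3, 1, 1, 2) <= (3, 1, 5, 3) -> finishes; pool += (1, 2, 2, 0) = (4, 3, 7, 3)
  india still needs (5, 2, 6, 1) but only (4, 3, 7, 3) is free — short on r1
  foxtrot still needs (0, 4, 1, 3) but only (4, 3, 7, 3) is free — short on r3
  hotel still needs (5, 0, 1, 1) but only (4, 3, 7, 3) is free — short on r1
  echo still needs (6, 2, 3, 1) but only (4, 3, 7, 3) is free — short on r1
Processes that could never finish after the grant: india, foxtrot, hotel and echo.
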